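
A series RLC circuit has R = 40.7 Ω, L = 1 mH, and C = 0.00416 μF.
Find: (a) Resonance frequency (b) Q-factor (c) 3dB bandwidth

Step 1 — Resonance condition Im(Z)=0 gives ω₀ = 1/√(LC).
Step 2 — ω₀ = 1/√(0.001·4.16e-09) = 4.903e+05 rad/s.
Step 3 — f₀ = ω₀/(2π) = 7.803e+04 Hz.
Step 4 — Series Q: Q = ω₀L/R = 4.903e+05·0.001/40.7 = 12.05.
Step 5 — 3dB bandwidth: Δω = ω₀/Q = 4.07e+04 rad/s; BW = Δω/(2π) = 6478 Hz.

(a) f₀ = 7.803e+04 Hz  (b) Q = 12.05  (c) BW = 6478 Hz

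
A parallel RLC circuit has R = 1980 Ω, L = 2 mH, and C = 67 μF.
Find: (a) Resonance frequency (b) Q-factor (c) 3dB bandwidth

Step 1 — Resonance: ω₀ = 1/√(LC) = 1/√(0.002·6.7e-05) = 2732 rad/s.
Step 2 — f₀ = ω₀/(2π) = 434.8 Hz.
Step 3 — Parallel Q: Q = R/(ω₀L) = 1980/(2732·0.002) = 362.4.
Step 4 — Bandwidth: Δω = ω₀/Q = 7.538 rad/s; BW = Δω/(2π) = 1.2 Hz.

(a) f₀ = 434.8 Hz  (b) Q = 362.4  (c) BW = 1.2 Hz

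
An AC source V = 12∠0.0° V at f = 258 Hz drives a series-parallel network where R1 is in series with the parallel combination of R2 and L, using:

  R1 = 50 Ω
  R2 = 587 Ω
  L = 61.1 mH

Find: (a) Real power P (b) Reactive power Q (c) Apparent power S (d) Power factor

Step 1 — Angular frequency: ω = 2π·f = 2π·258 = 1621 rad/s.
Step 2 — Component impedances:
  R1: Z = R = 50 Ω
  R2: Z = R = 587 Ω
  L: Z = jωL = j·1621·0.0611 = 0 + j99.05 Ω
Step 3 — Parallel branch: R2 || L = 1/(1/R2 + 1/L) = 16.25 + j96.3 Ω.
Step 4 — Series with R1: Z_total = R1 + (R2 || L) = 66.25 + j96.3 Ω = 116.9∠55.5° Ω.
Step 5 — Source phasor: V = 12∠0.0° V = 12 V.
Step 6 — Current: I = V / Z = 0.05818 - j0.08458 A = 0.1027∠-55.5° A.
Step 7 — Complex power: S = V·I* = 0.6982 + j1.015 VA.
Step 8 — Real power: P = Re(S) = 0.6982 W.
Step 9 — Reactive power: Q = Im(S) = 1.015 VAR.
Step 10 — Apparent power: |S| = 1.232 VA.
Step 11 — Power factor: PF = P/|S| = 0.5668 (lagging).

(a) P = 0.6982 W  (b) Q = 1.015 VAR  (c) S = 1.232 VA  (d) PF = 0.5668 (lagging)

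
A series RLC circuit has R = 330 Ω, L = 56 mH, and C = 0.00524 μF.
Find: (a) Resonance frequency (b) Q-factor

Step 1 — Resonance condition Im(Z)=0 gives ω₀ = 1/√(LC).
Step 2 — ω₀ = 1/√(0.056·5.24e-09) = 5.838e+04 rad/s.
Step 3 — f₀ = ω₀/(2π) = 9291 Hz.
Step 4 — Series Q: Q = ω₀L/R = 5.838e+04·0.056/330 = 9.906.

(a) f₀ = 9291 Hz  (b) Q = 9.906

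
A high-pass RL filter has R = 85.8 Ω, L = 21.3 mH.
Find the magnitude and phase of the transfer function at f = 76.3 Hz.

Step 1 — Angular frequency: ω = 2π·76.3 = 479.4 rad/s.
Step 2 — Transfer function: H(jω) = jωL/(R + jωL).
Step 3 — Numerator jωL = j·10.21; denominator R + jωL = 85.8 + j10.21.
Step 4 — H = 0.01397 + j0.1174.
Step 5 — Magnitude: |H| = 0.1182 (-18.5 dB); phase: φ = 83.2°.

|H| = 0.1182 (-18.5 dB), φ = 83.2°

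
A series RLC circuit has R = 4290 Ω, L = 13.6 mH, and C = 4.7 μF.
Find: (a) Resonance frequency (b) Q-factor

Step 1 — Resonance condition Im(Z)=0 gives ω₀ = 1/√(LC).
Step 2 — ω₀ = 1/√(0.0136·4.7e-06) = 3955 rad/s.
Step 3 — f₀ = ω₀/(2π) = 629.5 Hz.
Step 4 — Series Q: Q = ω₀L/R = 3955·0.0136/4290 = 0.01254.

(a) f₀ = 629.5 Hz  (b) Q = 0.01254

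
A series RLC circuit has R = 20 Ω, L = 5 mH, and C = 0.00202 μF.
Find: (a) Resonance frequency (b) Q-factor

Step 1 — Resonance condition Im(Z)=0 gives ω₀ = 1/√(LC).
Step 2 — ω₀ = 1/√(0.005·2.02e-09) = 3.147e+05 rad/s.
Step 3 — f₀ = ω₀/(2π) = 5.008e+04 Hz.
Step 4 — Series Q: Q = ω₀L/R = 3.147e+05·0.005/20 = 78.66.

(a) f₀ = 5.008e+04 Hz  (b) Q = 78.66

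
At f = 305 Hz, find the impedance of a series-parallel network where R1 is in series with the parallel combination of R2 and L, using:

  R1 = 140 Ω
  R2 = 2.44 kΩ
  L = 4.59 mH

Step 1 — Angular frequency: ω = 2π·f = 2π·305 = 1916 rad/s.
Step 2 — Component impedances:
  R1: Z = R = 140 Ω
  R2: Z = R = 2440 Ω
  L: Z = jωL = j·1916·0.00459 = 0 + j8.796 Ω
Step 3 — Parallel branch: R2 || L = 1/(1/R2 + 1/L) = 0.03171 + j8.796 Ω.
Step 4 — Series with R1: Z_total = R1 + (R2 || L) = 140 + j8.796 Ω = 140.3∠3.6° Ω.

Z = 140 + j8.796 Ω = 140.3∠3.6° Ω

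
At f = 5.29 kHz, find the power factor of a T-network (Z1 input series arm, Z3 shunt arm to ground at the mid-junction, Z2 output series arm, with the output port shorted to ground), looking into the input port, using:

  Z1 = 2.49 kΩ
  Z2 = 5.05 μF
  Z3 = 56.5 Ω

Step 1 — Angular frequency: ω = 2π·f = 2π·5290 = 3.324e+04 rad/s.
Step 2 — Component impedances:
  Z1: Z = R = 2490 Ω
  Z2: Z = 1/(jωC) = -j/(ω·C) = 0 - j5.958 Ω
  Z3: Z = R = 56.5 Ω
Step 3 — With the output port shorted to ground, the output series arm Z2 runs from the junction to ground; the shunt arm Z3 also runs from the junction to ground. They appear in parallel: Z3 || Z2 = 0.6213 - j5.892 Ω.
Step 4 — Series with input arm Z1: Z_in = Z1 + (Z3 || Z2) = 2491 - j5.892 Ω = 2491∠-0.1° Ω.
Step 5 — Power factor: PF = cos(φ) = Re(Z)/|Z| = 2491/2491 = 1.
Step 6 — Type: Im(Z) = -5.892 ⇒ leading (phase φ = -0.1°).

PF = 1 (leading, φ = -0.1°)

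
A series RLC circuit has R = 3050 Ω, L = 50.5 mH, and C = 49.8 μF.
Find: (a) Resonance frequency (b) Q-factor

Step 1 — Resonance condition Im(Z)=0 gives ω₀ = 1/√(LC).
Step 2 — ω₀ = 1/√(0.0505·4.98e-05) = 630.6 rad/s.
Step 3 — f₀ = ω₀/(2π) = 100.4 Hz.
Step 4 — Series Q: Q = ω₀L/R = 630.6·0.0505/3050 = 0.01044.

(a) f₀ = 100.4 Hz  (b) Q = 0.01044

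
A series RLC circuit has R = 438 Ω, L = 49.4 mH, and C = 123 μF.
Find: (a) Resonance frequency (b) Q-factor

Step 1 — Resonance condition Im(Z)=0 gives ω₀ = 1/√(LC).
Step 2 — ω₀ = 1/√(0.0494·0.000123) = 405.7 rad/s.
Step 3 — f₀ = ω₀/(2π) = 64.57 Hz.
Step 4 — Series Q: Q = ω₀L/R = 405.7·0.0494/438 = 0.04575.

(a) f₀ = 64.57 Hz  (b) Q = 0.04575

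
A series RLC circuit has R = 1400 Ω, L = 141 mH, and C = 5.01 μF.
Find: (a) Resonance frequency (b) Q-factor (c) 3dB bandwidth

Step 1 — Resonance: ω₀ = 1/√(LC) = 1/√(0.141·5.01e-06) = 1190 rad/s.
Step 2 — f₀ = ω₀/(2π) = 189.4 Hz.
Step 3 — Series Q: Q = ω₀L/R = 1190·0.141/1400 = 0.1198.
Step 4 — Bandwidth: Δω = ω₀/Q = 9929 rad/s; BW = Δω/(2π) = 1580 Hz.

(a) f₀ = 189.4 Hz  (b) Q = 0.1198  (c) BW = 1580 Hz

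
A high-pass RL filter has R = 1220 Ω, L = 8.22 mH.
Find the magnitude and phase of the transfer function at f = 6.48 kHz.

Step 1 — Angular frequency: ω = 2π·6480 = 4.072e+04 rad/s.
Step 2 — Transfer function: H(jω) = jωL/(R + jωL).
Step 3 — Numerator jωL = j·334.7; denominator R + jωL = 1220 + j334.7.
Step 4 — H = 0.06999 + j0.2551.
Step 5 — Magnitude: |H| = 0.2646 (-11.5 dB); phase: φ = 74.7°.

|H| = 0.2646 (-11.5 dB), φ = 74.7°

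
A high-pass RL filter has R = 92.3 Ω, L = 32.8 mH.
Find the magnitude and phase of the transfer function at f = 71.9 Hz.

Step 1 — Angular frequency: ω = 2π·71.9 = 451.8 rad/s.
Step 2 — Transfer function: H(jω) = jωL/(R + jωL).
Step 3 — Numerator jωL = j·14.82; denominator R + jωL = 92.3 + j14.82.
Step 4 — H = 0.02513 + j0.1565.
Step 5 — Magnitude: |H| = 0.1585 (-16.0 dB); phase: φ = 80.9°.

|H| = 0.1585 (-16.0 dB), φ = 80.9°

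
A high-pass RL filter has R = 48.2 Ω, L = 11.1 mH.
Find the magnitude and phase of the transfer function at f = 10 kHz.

Step 1 — Angular frequency: ω = 2π·1e+04 = 6.283e+04 rad/s.
Step 2 — Transfer function: H(jω) = jωL/(R + jωL).
Step 3 — Numerator jωL = j·697.4; denominator R + jωL = 48.2 + j697.4.
Step 4 — H = 0.9952 + j0.06878.
Step 5 — Magnitude: |H| = 0.9976 (-0.0 dB); phase: φ = 4.0°.

|H| = 0.9976 (-0.0 dB), φ = 4.0°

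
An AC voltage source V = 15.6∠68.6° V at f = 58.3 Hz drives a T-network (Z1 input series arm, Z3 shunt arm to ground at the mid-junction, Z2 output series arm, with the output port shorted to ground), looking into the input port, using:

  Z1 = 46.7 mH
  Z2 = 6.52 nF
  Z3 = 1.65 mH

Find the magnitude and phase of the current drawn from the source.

Step 1 — Angular frequency: ω = 2π·f = 2π·58.3 = 366.3 rad/s.
Step 2 — Component impedances:
  Z1: Z = jωL = j·366.3·0.0467 = 0 + j17.11 Ω
  Z2: Z = 1/(jωC) = -j/(ω·C) = 0 - j4.187e+05 Ω
  Z3: Z = jωL = j·366.3·0.00165 = 0 + j0.6044 Ω
Step 3 — With the output port shorted to ground, the output series arm Z2 runs from the junction to ground; the shunt arm Z3 also runs from the junction to ground. They appear in parallel: Z3 || Z2 = 0 + j0.6044 Ω.
Step 4 — Series with input arm Z1: Z_in = Z1 + (Z3 || Z2) = 0 + j17.71 Ω = 17.71∠90.0° Ω.
Step 5 — Source phasor: V = 15.6∠68.6° V = 5.692 + j14.52 V.
Step 6 — Ohm's law: I = V / Z_total = (5.692 + j14.52) / (0 + j17.71) = 0.8201 - j0.3214 A.
Step 7 — Convert to polar: |I| = 0.8808 A, ∠I = -21.4°.

I = 0.8808∠-21.4° A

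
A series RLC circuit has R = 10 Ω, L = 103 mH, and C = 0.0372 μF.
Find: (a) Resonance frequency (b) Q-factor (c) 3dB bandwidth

Step 1 — Resonance condition Im(Z)=0 gives ω₀ = 1/√(LC).
Step 2 — ω₀ = 1/√(0.103·3.72e-08) = 1.616e+04 rad/s.
Step 3 — f₀ = ω₀/(2π) = 2571 Hz.
Step 4 — Series Q: Q = ω₀L/R = 1.616e+04·0.103/10 = 166.4.
Step 5 — 3dB bandwidth: Δω = ω₀/Q = 97.09 rad/s; BW = Δω/(2π) = 15.45 Hz.

(a) f₀ = 2571 Hz  (b) Q = 166.4  (c) BW = 15.45 Hz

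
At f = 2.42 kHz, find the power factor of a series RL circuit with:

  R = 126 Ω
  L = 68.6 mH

Step 1 — Angular frequency: ω = 2π·f = 2π·2420 = 1.521e+04 rad/s.
Step 2 — Component impedances:
  R: Z = R = 126 Ω
  L: Z = jωL = j·1.521e+04·0.0686 = 0 + j1043 Ω
Step 3 — Series combination: Z_total = R + L = 126 + j1043 Ω = 1051∠83.1° Ω.
Step 4 — Power factor: PF = cos(φ) = Re(Z)/|Z| = 126/1051 = 0.1199.
Step 5 — Type: Im(Z) = 1043 ⇒ lagging (phase φ = 83.1°).

PF = 0.1199 (lagging, φ = 83.1°)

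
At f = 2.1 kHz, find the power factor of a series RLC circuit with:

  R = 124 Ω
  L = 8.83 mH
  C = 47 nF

Step 1 — Angular frequency: ω = 2π·f = 2π·2100 = 1.319e+04 rad/s.
Step 2 — Component impedances:
  R: Z = R = 124 Ω
  L: Z = jωL = j·1.319e+04·0.00883 = 0 + j116.5 Ω
  C: Z = 1/(jωC) = -j/(ω·C) = 0 - j1613 Ω
Step 3 — Series combination: Z_total = R + L + C = 124 - j1496 Ω = 1501∠-85.3° Ω.
Step 4 — Power factor: PF = cos(φ) = Re(Z)/|Z| = 124/1501.13 = 0.0826.
Step 5 — Type: Im(Z) = -1496 ⇒ leading (phase φ = -85.3°).

PF = 0.0826 (leading, φ = -85.3°)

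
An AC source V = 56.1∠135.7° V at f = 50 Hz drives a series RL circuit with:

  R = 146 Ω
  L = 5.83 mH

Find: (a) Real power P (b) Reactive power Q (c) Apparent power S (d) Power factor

Step 1 — Angular frequency: ω = 2π·f = 2π·50 = 314.2 rad/s.
Step 2 — Component impedances:
  R: Z = R = 146 Ω
  L: Z = jωL = j·314.2·0.00583 = 0 + j1.832 Ω
Step 3 — Series combination: Z_total = R + L = 146 + j1.832 Ω = 146∠0.7° Ω.
Step 4 — Source phasor: V = 56.1∠135.7° V = -40.15 + j39.18 V.
Step 5 — Current: I = V / Z = -0.2716 + j0.2718 A = 0.3842∠135.0° A.
Step 6 — Complex power: S = V·I* = 21.55 + j0.2704 VA.
Step 7 — Real power: P = Re(S) = 21.55 W.
Step 8 — Reactive power: Q = Im(S) = 0.2704 VAR.
Step 9 — Apparent power: |S| = 21.55 VA.
Step 10 — Power factor: PF = P/|S| = 0.9999 (lagging).

(a) P = 21.55 W  (b) Q = 0.2704 VAR  (c) S = 21.55 VA  (d) PF = 0.9999 (lagging)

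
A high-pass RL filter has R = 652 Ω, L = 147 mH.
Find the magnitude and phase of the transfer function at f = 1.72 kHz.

Step 1 — Angular frequency: ω = 2π·1720 = 1.081e+04 rad/s.
Step 2 — Transfer function: H(jω) = jωL/(R + jωL).
Step 3 — Numerator jωL = j·1589; denominator R + jωL = 652 + j1589.
Step 4 — H = 0.8558 + j0.3512.
Step 5 — Magnitude: |H| = 0.9251 (-0.7 dB); phase: φ = 22.3°.

|H| = 0.9251 (-0.7 dB), φ = 22.3°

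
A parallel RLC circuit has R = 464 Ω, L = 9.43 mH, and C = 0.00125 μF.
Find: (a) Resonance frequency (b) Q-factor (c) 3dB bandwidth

Step 1 — Resonance: ω₀ = 1/√(LC) = 1/√(0.00943·1.25e-09) = 2.913e+05 rad/s.
Step 2 — f₀ = ω₀/(2π) = 4.636e+04 Hz.
Step 3 — Parallel Q: Q = R/(ω₀L) = 464/(2.913e+05·0.00943) = 0.1689.
Step 4 — Bandwidth: Δω = ω₀/Q = 1.724e+06 rad/s; BW = Δω/(2π) = 2.744e+05 Hz.

(a) f₀ = 4.636e+04 Hz  (b) Q = 0.1689  (c) BW = 2.744e+05 Hz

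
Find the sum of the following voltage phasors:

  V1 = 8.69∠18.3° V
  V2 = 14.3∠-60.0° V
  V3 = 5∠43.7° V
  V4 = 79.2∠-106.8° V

Step 1 — Convert each phasor to rectangular form:
  V1 = 8.69·(cos(18.3°) + j·sin(18.3°)) = 8.251 + j2.729 V
  V2 = 14.3·(cos(-60.0°) + j·sin(-60.0°)) = 7.15 - j12.38 V
  V3 = 5·(cos(43.7°) + j·sin(43.7°)) = 3.615 + j3.454 V
  V4 = 79.2·(cos(-106.8°) + j·sin(-106.8°)) = -22.89 - j75.82 V
Step 2 — Sum components: V_total = -3.876 - j82.02 V.
Step 3 — Convert to polar: |V_total| = 82.11 V, ∠V_total = -92.7°.

V_total = 82.11∠-92.7° V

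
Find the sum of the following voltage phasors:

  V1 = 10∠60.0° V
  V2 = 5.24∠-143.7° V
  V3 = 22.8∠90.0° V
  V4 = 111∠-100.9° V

Step 1 — Convert each phasor to rectangular form:
  V1 = 10·(cos(60.0°) + j·sin(60.0°)) = 5 + j8.66 V
  V2 = 5.24·(cos(-143.7°) + j·sin(-143.7°)) = -4.223 - j3.102 V
  V3 = 22.8·(cos(90.0°) + j·sin(90.0°)) = 0 + j22.8 V
  V4 = 111·(cos(-100.9°) + j·sin(-100.9°)) = -20.99 - j109 V
Step 2 — Sum components: V_total = -20.21 - j80.64 V.
Step 3 — Convert to polar: |V_total| = 83.13 V, ∠V_total = -104.1°.

V_total = 83.13∠-104.1° V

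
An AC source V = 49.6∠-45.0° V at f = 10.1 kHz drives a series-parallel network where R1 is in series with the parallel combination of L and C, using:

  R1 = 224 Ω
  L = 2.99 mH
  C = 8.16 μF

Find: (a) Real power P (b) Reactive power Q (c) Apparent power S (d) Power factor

Step 1 — Angular frequency: ω = 2π·f = 2π·1.01e+04 = 6.346e+04 rad/s.
Step 2 — Component impedances:
  R1: Z = R = 224 Ω
  L: Z = jωL = j·6.346e+04·0.00299 = 0 + j189.7 Ω
  C: Z = 1/(jωC) = -j/(ω·C) = 0 - j1.931 Ω
Step 3 — Parallel branch: L || C = 1/(1/L + 1/C) = 0 - j1.951 Ω.
Step 4 — Series with R1: Z_total = R1 + (L || C) = 224 - j1.951 Ω = 224∠-0.5° Ω.
Step 5 — Source phasor: V = 49.6∠-45.0° V = 35.07 - j35.07 V.
Step 6 — Current: I = V / Z = 0.1579 - j0.1552 A = 0.2214∠-44.5° A.
Step 7 — Complex power: S = V·I* = 10.98 - j0.09565 VA.
Step 8 — Real power: P = Re(S) = 10.98 W.
Step 9 — Reactive power: Q = Im(S) = -0.09565 VAR.
Step 10 — Apparent power: |S| = 10.98 VA.
Step 11 — Power factor: PF = P/|S| = 1 (leading).

(a) P = 10.98 W  (b) Q = -0.09565 VAR  (c) S = 10.98 VA  (d) PF = 1 (leading)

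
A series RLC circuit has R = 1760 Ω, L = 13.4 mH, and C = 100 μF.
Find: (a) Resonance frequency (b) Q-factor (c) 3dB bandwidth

Step 1 — Resonance: ω₀ = 1/√(LC) = 1/√(0.0134·0.0001) = 863.9 rad/s.
Step 2 — f₀ = ω₀/(2π) = 137.5 Hz.
Step 3 — Series Q: Q = ω₀L/R = 863.9·0.0134/1760 = 0.006577.
Step 4 — Bandwidth: Δω = ω₀/Q = 1.313e+05 rad/s; BW = Δω/(2π) = 2.09e+04 Hz.

(a) f₀ = 137.5 Hz  (b) Q = 0.006577  (c) BW = 2.09e+04 Hz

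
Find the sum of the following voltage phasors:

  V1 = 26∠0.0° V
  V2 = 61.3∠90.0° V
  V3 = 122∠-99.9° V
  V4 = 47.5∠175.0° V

Step 1 — Convert each phasor to rectangular form:
  V1 = 26·(cos(0.0°) + j·sin(0.0°)) = 26 V
  V2 = 61.3·(cos(90.0°) + j·sin(90.0°)) = 0 + j61.3 V
  V3 = 122·(cos(-99.9°) + j·sin(-99.9°)) = -20.98 - j120.2 V
  V4 = 47.5·(cos(175.0°) + j·sin(175.0°)) = -47.32 + j4.14 V
Step 2 — Sum components: V_total = -42.29 - j54.74 V.
Step 3 — Convert to polar: |V_total| = 69.18 V, ∠V_total = -127.7°.

V_total = 69.18∠-127.7° V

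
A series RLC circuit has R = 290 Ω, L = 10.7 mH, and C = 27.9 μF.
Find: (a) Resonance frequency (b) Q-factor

Step 1 — Resonance condition Im(Z)=0 gives ω₀ = 1/√(LC).
Step 2 — ω₀ = 1/√(0.0107·2.79e-05) = 1830 rad/s.
Step 3 — f₀ = ω₀/(2π) = 291.3 Hz.
Step 4 — Series Q: Q = ω₀L/R = 1830·0.0107/290 = 0.06753.

(a) f₀ = 291.3 Hz  (b) Q = 0.06753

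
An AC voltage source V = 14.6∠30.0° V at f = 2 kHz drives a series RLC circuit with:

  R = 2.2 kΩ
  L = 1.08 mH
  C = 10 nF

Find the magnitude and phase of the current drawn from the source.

Step 1 — Angular frequency: ω = 2π·f = 2π·2000 = 1.257e+04 rad/s.
Step 2 — Component impedances:
  R: Z = R = 2200 Ω
  L: Z = jωL = j·1.257e+04·0.00108 = 0 + j13.57 Ω
  C: Z = 1/(jωC) = -j/(ω·C) = 0 - j7958 Ω
Step 3 — Series combination: Z_total = R + L + C = 2200 - j7944 Ω = 8243∠-74.5° Ω.
Step 4 — Source phasor: V = 14.6∠30.0° V = 12.64 + j7.3 V.
Step 5 — Ohm's law: I = V / Z_total = (12.64 + j7.3) / (2200 - j7944) = -0.0004441 + j0.001715 A.
Step 6 — Convert to polar: |I| = 0.001771 A, ∠I = 104.5°.

I = 0.001771∠104.5° A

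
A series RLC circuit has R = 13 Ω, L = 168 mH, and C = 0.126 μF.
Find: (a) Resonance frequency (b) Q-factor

Step 1 — Resonance condition Im(Z)=0 gives ω₀ = 1/√(LC).
Step 2 — ω₀ = 1/√(0.168·1.26e-07) = 6873 rad/s.
Step 3 — f₀ = ω₀/(2π) = 1094 Hz.
Step 4 — Series Q: Q = ω₀L/R = 6873·0.168/13 = 88.82.

(a) f₀ = 1094 Hz  (b) Q = 88.82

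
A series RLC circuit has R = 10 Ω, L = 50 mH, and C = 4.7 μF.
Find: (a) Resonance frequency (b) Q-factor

Step 1 — Resonance condition Im(Z)=0 gives ω₀ = 1/√(LC).
Step 2 — ω₀ = 1/√(0.05·4.7e-06) = 2063 rad/s.
Step 3 — f₀ = ω₀/(2π) = 328.3 Hz.
Step 4 — Series Q: Q = ω₀L/R = 2063·0.05/10 = 10.31.

(a) f₀ = 328.3 Hz  (b) Q = 10.31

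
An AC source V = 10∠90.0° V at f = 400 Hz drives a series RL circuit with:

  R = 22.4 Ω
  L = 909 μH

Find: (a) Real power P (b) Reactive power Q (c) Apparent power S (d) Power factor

Step 1 — Angular frequency: ω = 2π·f = 2π·400 = 2513 rad/s.
Step 2 — Component impedances:
  R: Z = R = 22.4 Ω
  L: Z = jωL = j·2513·0.000909 = 0 + j2.285 Ω
Step 3 — Series combination: Z_total = R + L = 22.4 + j2.285 Ω = 22.52∠5.8° Ω.
Step 4 — Source phasor: V = 10∠90.0° V = 0 + j10 V.
Step 5 — Current: I = V / Z = 0.04506 + j0.4418 A = 0.4441∠84.2° A.
Step 6 — Complex power: S = V·I* = 4.418 + j0.4506 VA.
Step 7 — Real power: P = Re(S) = 4.418 W.
Step 8 — Reactive power: Q = Im(S) = 0.4506 VAR.
Step 9 — Apparent power: |S| = 4.441 VA.
Step 10 — Power factor: PF = P/|S| = 0.9948 (lagging).

(a) P = 4.418 W  (b) Q = 0.4506 VAR  (c) S = 4.441 VA  (d) PF = 0.9948 (lagging)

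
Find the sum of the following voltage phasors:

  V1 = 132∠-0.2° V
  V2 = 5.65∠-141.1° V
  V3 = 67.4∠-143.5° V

Step 1 — Convert each phasor to rectangular form:
  V1 = 132·(cos(-0.2°) + j·sin(-0.2°)) = 132 - j0.4608 V
  V2 = 5.65·(cos(-141.1°) + j·sin(-141.1°)) = -4.397 - j3.548 V
  V3 = 67.4·(cos(-143.5°) + j·sin(-143.5°)) = -54.18 - j40.09 V
Step 2 — Sum components: V_total = 73.42 - j44.1 V.
Step 3 — Convert to polar: |V_total| = 85.65 V, ∠V_total = -31.0°.

V_total = 85.65∠-31.0° V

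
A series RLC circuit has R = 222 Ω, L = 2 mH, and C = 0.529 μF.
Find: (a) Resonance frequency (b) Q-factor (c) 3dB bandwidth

Step 1 — Resonance condition Im(Z)=0 gives ω₀ = 1/√(LC).
Step 2 — ω₀ = 1/√(0.002·5.29e-07) = 3.074e+04 rad/s.
Step 3 — f₀ = ω₀/(2π) = 4893 Hz.
Step 4 — Series Q: Q = ω₀L/R = 3.074e+04·0.002/222 = 0.277.
Step 5 — 3dB bandwidth: Δω = ω₀/Q = 1.11e+05 rad/s; BW = Δω/(2π) = 1.767e+04 Hz.

(a) f₀ = 4893 Hz  (b) Q = 0.277  (c) BW = 1.767e+04 Hz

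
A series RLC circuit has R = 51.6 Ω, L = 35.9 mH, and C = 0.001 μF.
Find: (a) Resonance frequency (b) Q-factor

Step 1 — Resonance condition Im(Z)=0 gives ω₀ = 1/√(LC).
Step 2 — ω₀ = 1/√(0.0359·1e-09) = 1.669e+05 rad/s.
Step 3 — f₀ = ω₀/(2π) = 2.656e+04 Hz.
Step 4 — Series Q: Q = ω₀L/R = 1.669e+05·0.0359/51.6 = 116.1.

(a) f₀ = 2.656e+04 Hz  (b) Q = 116.1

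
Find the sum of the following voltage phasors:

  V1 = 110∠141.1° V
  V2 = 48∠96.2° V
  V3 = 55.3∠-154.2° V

Step 1 — Convert each phasor to rectangular form:
  V1 = 110·(cos(141.1°) + j·sin(141.1°)) = -85.61 + j69.08 V
  V2 = 48·(cos(96.2°) + j·sin(96.2°)) = -5.184 + j47.72 V
  V3 = 55.3·(cos(-154.2°) + j·sin(-154.2°)) = -49.79 - j24.07 V
Step 2 — Sum components: V_total = -140.6 + j92.73 V.
Step 3 — Convert to polar: |V_total| = 168.4 V, ∠V_total = 146.6°.

V_total = 168.4∠146.6° V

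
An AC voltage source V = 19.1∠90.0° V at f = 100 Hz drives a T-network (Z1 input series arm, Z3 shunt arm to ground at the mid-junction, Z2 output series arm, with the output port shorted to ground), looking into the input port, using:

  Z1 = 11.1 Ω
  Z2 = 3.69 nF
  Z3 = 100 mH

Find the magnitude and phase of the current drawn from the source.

Step 1 — Angular frequency: ω = 2π·f = 2π·100 = 628.3 rad/s.
Step 2 — Component impedances:
  Z1: Z = R = 11.1 Ω
  Z2: Z = 1/(jωC) = -j/(ω·C) = 0 - j4.313e+05 Ω
  Z3: Z = jωL = j·628.3·0.1 = 0 + j62.83 Ω
Step 3 — With the output port shorted to ground, the output series arm Z2 runs from the junction to ground; the shunt arm Z3 also runs from the junction to ground. They appear in parallel: Z3 || Z2 = 0 + j62.84 Ω.
Step 4 — Series with input arm Z1: Z_in = Z1 + (Z3 || Z2) = 11.1 + j62.84 Ω = 63.81∠80.0° Ω.
Step 5 — Source phasor: V = 19.1∠90.0° V = 0 + j19.1 V.
Step 6 — Ohm's law: I = V / Z_total = (0 + j19.1) / (11.1 + j62.84) = 0.2947 + j0.05206 A.
Step 7 — Convert to polar: |I| = 0.2993 A, ∠I = 10.0°.

I = 0.2993∠10.0° A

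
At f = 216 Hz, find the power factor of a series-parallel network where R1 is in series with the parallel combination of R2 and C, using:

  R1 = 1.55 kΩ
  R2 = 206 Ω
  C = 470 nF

Step 1 — Angular frequency: ω = 2π·f = 2π·216 = 1357 rad/s.
Step 2 — Component impedances:
  R1: Z = R = 1550 Ω
  R2: Z = R = 206 Ω
  C: Z = 1/(jωC) = -j/(ω·C) = 0 - j1568 Ω
Step 3 — Parallel branch: R2 || C = 1/(1/R2 + 1/C) = 202.5 - j26.61 Ω.
Step 4 — Series with R1: Z_total = R1 + (R2 || C) = 1753 - j26.61 Ω = 1753∠-0.9° Ω.
Step 5 — Power factor: PF = cos(φ) = Re(Z)/|Z| = 1752.5/1752.7 = 0.9999.
Step 6 — Type: Im(Z) = -26.61 ⇒ leading (phase φ = -0.9°).

PF = 0.9999 (leading, φ = -0.9°)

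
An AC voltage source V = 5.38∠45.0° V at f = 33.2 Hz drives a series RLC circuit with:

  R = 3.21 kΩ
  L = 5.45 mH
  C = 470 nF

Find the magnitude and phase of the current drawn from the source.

Step 1 — Angular frequency: ω = 2π·f = 2π·33.2 = 208.6 rad/s.
Step 2 — Component impedances:
  R: Z = R = 3210 Ω
  L: Z = jωL = j·208.6·0.00545 = 0 + j1.137 Ω
  C: Z = 1/(jωC) = -j/(ω·C) = 0 - j1.02e+04 Ω
Step 3 — Series combination: Z_total = R + L + C = 3210 - j1.02e+04 Ω = 1.069e+04∠-72.5° Ω.
Step 4 — Source phasor: V = 5.38∠45.0° V = 3.804 + j3.804 V.
Step 5 — Ohm's law: I = V / Z_total = (3.804 + j3.804) / (3210 - j1.02e+04) = -0.0002326 + j0.0004462 A.
Step 6 — Convert to polar: |I| = 0.0005032 A, ∠I = 117.5°.

I = 0.0005032∠117.5° A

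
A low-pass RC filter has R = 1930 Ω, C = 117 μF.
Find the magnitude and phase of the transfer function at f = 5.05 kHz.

Step 1 — Angular frequency: ω = 2π·5050 = 3.173e+04 rad/s.
Step 2 — Transfer function: H(jω) = 1/(1 + jωRC).
Step 3 — Denominator: 1 + jωRC = 1 + j·3.173e+04·1930·0.000117 = 1 + j7165.
Step 4 — H = 1.948e-08 - j0.0001396.
Step 5 — Magnitude: |H| = 0.0001396 (-77.1 dB); phase: φ = -90.0°.

|H| = 0.0001396 (-77.1 dB), φ = -90.0°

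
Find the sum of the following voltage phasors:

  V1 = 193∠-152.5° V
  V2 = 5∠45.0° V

Step 1 — Convert each phasor to rectangular form:
  V1 = 193·(cos(-152.5°) + j·sin(-152.5°)) = -171.2 - j89.12 V
  V2 = 5·(cos(45.0°) + j·sin(45.0°)) = 3.536 + j3.536 V
Step 2 — Sum components: V_total = -167.7 - j85.58 V.
Step 3 — Convert to polar: |V_total| = 188.2 V, ∠V_total = -153.0°.

V_total = 188.2∠-153.0° V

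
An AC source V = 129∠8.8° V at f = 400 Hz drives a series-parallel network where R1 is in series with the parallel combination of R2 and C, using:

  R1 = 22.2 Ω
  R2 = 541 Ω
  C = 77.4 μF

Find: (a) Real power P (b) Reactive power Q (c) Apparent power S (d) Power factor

Step 1 — Angular frequency: ω = 2π·f = 2π·400 = 2513 rad/s.
Step 2 — Component impedances:
  R1: Z = R = 22.2 Ω
  R2: Z = R = 541 Ω
  C: Z = 1/(jωC) = -j/(ω·C) = 0 - j5.141 Ω
Step 3 — Parallel branch: R2 || C = 1/(1/R2 + 1/C) = 0.04884 - j5.14 Ω.
Step 4 — Series with R1: Z_total = R1 + (R2 || C) = 22.25 - j5.14 Ω = 22.83∠-13.0° Ω.
Step 5 — Source phasor: V = 129∠8.8° V = 127.5 + j19.74 V.
Step 6 — Current: I = V / Z = 5.245 + j2.099 A = 5.649∠21.8° A.
Step 7 — Complex power: S = V·I* = 710 - j164 VA.
Step 8 — Real power: P = Re(S) = 710 W.
Step 9 — Reactive power: Q = Im(S) = -164 VAR.
Step 10 — Apparent power: |S| = 728.8 VA.
Step 11 — Power factor: PF = P/|S| = 0.9743 (leading).

(a) P = 710 W  (b) Q = -164 VAR  (c) S = 728.8 VA  (d) PF = 0.9743 (leading)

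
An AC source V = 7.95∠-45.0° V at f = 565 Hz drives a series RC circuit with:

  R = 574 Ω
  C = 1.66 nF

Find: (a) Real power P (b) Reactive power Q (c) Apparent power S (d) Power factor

Step 1 — Angular frequency: ω = 2π·f = 2π·565 = 3550 rad/s.
Step 2 — Component impedances:
  R: Z = R = 574 Ω
  C: Z = 1/(jωC) = -j/(ω·C) = 0 - j1.697e+05 Ω
Step 3 — Series combination: Z_total = R + C = 574 - j1.697e+05 Ω = 1.697e+05∠-89.8° Ω.
Step 4 — Source phasor: V = 7.95∠-45.0° V = 5.621 - j5.621 V.
Step 5 — Current: I = V / Z = 3.324e-05 + j3.302e-05 A = 4.685e-05∠44.8° A.
Step 6 — Complex power: S = V·I* = 1.26e-06 - j0.0003724 VA.
Step 7 — Real power: P = Re(S) = 1.26e-06 W.
Step 8 — Reactive power: Q = Im(S) = -0.0003724 VAR.
Step 9 — Apparent power: |S| = 0.0003725 VA.
Step 10 — Power factor: PF = P/|S| = 0.003383 (leading).

(a) P = 1.26e-06 W  (b) Q = -0.0003724 VAR  (c) S = 0.0003725 VA  (d) PF = 0.003383 (leading)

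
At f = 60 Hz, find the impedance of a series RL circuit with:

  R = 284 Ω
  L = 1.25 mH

Step 1 — Angular frequency: ω = 2π·f = 2π·60 = 377 rad/s.
Step 2 — Component impedances:
  R: Z = R = 284 Ω
  L: Z = jωL = j·377·0.00125 = 0 + j0.4712 Ω
Step 3 — Series combination: Z_total = R + L = 284 + j0.4712 Ω = 284∠0.1° Ω.

Z = 284 + j0.4712 Ω = 284∠0.1° Ω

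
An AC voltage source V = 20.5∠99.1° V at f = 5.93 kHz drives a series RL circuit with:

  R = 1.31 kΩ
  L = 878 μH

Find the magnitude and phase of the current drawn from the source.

Step 1 — Angular frequency: ω = 2π·f = 2π·5930 = 3.726e+04 rad/s.
Step 2 — Component impedances:
  R: Z = R = 1310 Ω
  L: Z = jωL = j·3.726e+04·0.000878 = 0 + j32.71 Ω
Step 3 — Series combination: Z_total = R + L = 1310 + j32.71 Ω = 1310∠1.4° Ω.
Step 4 — Source phasor: V = 20.5∠99.1° V = -3.242 + j20.24 V.
Step 5 — Ohm's law: I = V / Z_total = (-3.242 + j20.24) / (1310 + j32.71) = -0.002088 + j0.0155 A.
Step 6 — Convert to polar: |I| = 0.01564 A, ∠I = 97.7°.

I = 0.01564∠97.7° A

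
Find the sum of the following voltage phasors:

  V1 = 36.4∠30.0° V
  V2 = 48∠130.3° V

Step 1 — Convert each phasor to rectangular form:
  V1 = 36.4·(cos(30.0°) + j·sin(30.0°)) = 31.52 + j18.2 V
  V2 = 48·(cos(130.3°) + j·sin(130.3°)) = -31.05 + j36.61 V
Step 2 — Sum components: V_total = 0.4774 + j54.81 V.
Step 3 — Convert to polar: |V_total| = 54.81 V, ∠V_total = 89.5°.

V_total = 54.81∠89.5° V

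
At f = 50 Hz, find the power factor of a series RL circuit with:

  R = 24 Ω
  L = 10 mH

Step 1 — Angular frequency: ω = 2π·f = 2π·50 = 314.2 rad/s.
Step 2 — Component impedances:
  R: Z = R = 24 Ω
  L: Z = jωL = j·314.2·0.01 = 0 + j3.142 Ω
Step 3 — Series combination: Z_total = R + L = 24 + j3.142 Ω = 24.2∠7.5° Ω.
Step 4 — Power factor: PF = cos(φ) = Re(Z)/|Z| = 24/24.205 = 0.9915.
Step 5 — Type: Im(Z) = 3.142 ⇒ lagging (phase φ = 7.5°).

PF = 0.9915 (lagging, φ = 7.5°)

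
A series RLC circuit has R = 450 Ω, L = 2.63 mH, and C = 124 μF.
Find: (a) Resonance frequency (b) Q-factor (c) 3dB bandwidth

Step 1 — Resonance: ω₀ = 1/√(LC) = 1/√(0.00263·0.000124) = 1751 rad/s.
Step 2 — f₀ = ω₀/(2π) = 278.7 Hz.
Step 3 — Series Q: Q = ω₀L/R = 1751·0.00263/450 = 0.01023.
Step 4 — Bandwidth: Δω = ω₀/Q = 1.711e+05 rad/s; BW = Δω/(2π) = 2.723e+04 Hz.

(a) f₀ = 278.7 Hz  (b) Q = 0.01023  (c) BW = 2.723e+04 Hz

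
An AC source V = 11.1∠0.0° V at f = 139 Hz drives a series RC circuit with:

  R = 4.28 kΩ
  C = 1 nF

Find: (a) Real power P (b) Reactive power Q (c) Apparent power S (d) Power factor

Step 1 — Angular frequency: ω = 2π·f = 2π·139 = 873.4 rad/s.
Step 2 — Component impedances:
  R: Z = R = 4280 Ω
  C: Z = 1/(jωC) = -j/(ω·C) = 0 - j1.145e+06 Ω
Step 3 — Series combination: Z_total = R + C = 4280 - j1.145e+06 Ω = 1.145e+06∠-89.8° Ω.
Step 4 — Source phasor: V = 11.1∠0.0° V = 11.1 V.
Step 5 — Current: I = V / Z = 3.624e-08 + j9.694e-06 A = 9.694e-06∠89.8° A.
Step 6 — Complex power: S = V·I* = 4.022e-07 - j0.0001076 VA.
Step 7 — Real power: P = Re(S) = 4.022e-07 W.
Step 8 — Reactive power: Q = Im(S) = -0.0001076 VAR.
Step 9 — Apparent power: |S| = 0.0001076 VA.
Step 10 — Power factor: PF = P/|S| = 0.003738 (leading).

(a) P = 4.022e-07 W  (b) Q = -0.0001076 VAR  (c) S = 0.0001076 VA  (d) PF = 0.003738 (leading)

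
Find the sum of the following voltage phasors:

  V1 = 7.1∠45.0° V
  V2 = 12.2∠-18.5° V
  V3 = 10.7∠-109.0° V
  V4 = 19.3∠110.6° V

Step 1 — Convert each phasor to rectangular form:
  V1 = 7.1·(cos(45.0°) + j·sin(45.0°)) = 5.02 + j5.02 V
  V2 = 12.2·(cos(-18.5°) + j·sin(-18.5°)) = 11.57 - j3.871 V
  V3 = 10.7·(cos(-109.0°) + j·sin(-109.0°)) = -3.484 - j10.12 V
  V4 = 19.3·(cos(110.6°) + j·sin(110.6°)) = -6.791 + j18.07 V
Step 2 — Sum components: V_total = 6.316 + j9.098 V.
Step 3 — Convert to polar: |V_total| = 11.08 V, ∠V_total = 55.2°.

V_total = 11.08∠55.2° V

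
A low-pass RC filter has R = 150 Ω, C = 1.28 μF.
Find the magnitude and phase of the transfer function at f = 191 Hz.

Step 1 — Angular frequency: ω = 2π·191 = 1200 rad/s.
Step 2 — Transfer function: H(jω) = 1/(1 + jωRC).
Step 3 — Denominator: 1 + jωRC = 1 + j·1200·150·1.28e-06 = 1 + j0.2304.
Step 4 — H = 0.9496 - j0.2188.
Step 5 — Magnitude: |H| = 0.9745 (-0.2 dB); phase: φ = -13.0°.

|H| = 0.9745 (-0.2 dB), φ = -13.0°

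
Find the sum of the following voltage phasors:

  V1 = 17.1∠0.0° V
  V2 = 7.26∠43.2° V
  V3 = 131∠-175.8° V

Step 1 — Convert each phasor to rectangular form:
  V1 = 17.1·(cos(0.0°) + j·sin(0.0°)) = 17.1 V
  V2 = 7.26·(cos(43.2°) + j·sin(43.2°)) = 5.292 + j4.97 V
  V3 = 131·(cos(-175.8°) + j·sin(-175.8°)) = -130.6 - j9.594 V
Step 2 — Sum components: V_total = -108.3 - j4.624 V.
Step 3 — Convert to polar: |V_total| = 108.4 V, ∠V_total = -177.6°.

V_total = 108.4∠-177.6° V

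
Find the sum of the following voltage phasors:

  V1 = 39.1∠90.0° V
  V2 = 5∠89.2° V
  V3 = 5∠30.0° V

Step 1 — Convert each phasor to rectangular form:
  V1 = 39.1·(cos(90.0°) + j·sin(90.0°)) = 0 + j39.1 V
  V2 = 5·(cos(89.2°) + j·sin(89.2°)) = 0.06981 + j5 V
  V3 = 5·(cos(30.0°) + j·sin(30.0°)) = 4.33 + j2.5 V
Step 2 — Sum components: V_total = 4.4 + j46.6 V.
Step 3 — Convert to polar: |V_total| = 46.81 V, ∠V_total = 84.6°.

V_total = 46.81∠84.6° V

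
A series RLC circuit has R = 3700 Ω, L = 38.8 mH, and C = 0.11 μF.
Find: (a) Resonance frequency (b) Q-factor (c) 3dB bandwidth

Step 1 — Resonance: ω₀ = 1/√(LC) = 1/√(0.0388·1.1e-07) = 1.531e+04 rad/s.
Step 2 — f₀ = ω₀/(2π) = 2436 Hz.
Step 3 — Series Q: Q = ω₀L/R = 1.531e+04·0.0388/3700 = 0.1605.
Step 4 — Bandwidth: Δω = ω₀/Q = 9.536e+04 rad/s; BW = Δω/(2π) = 1.518e+04 Hz.

(a) f₀ = 2436 Hz  (b) Q = 0.1605  (c) BW = 1.518e+04 Hz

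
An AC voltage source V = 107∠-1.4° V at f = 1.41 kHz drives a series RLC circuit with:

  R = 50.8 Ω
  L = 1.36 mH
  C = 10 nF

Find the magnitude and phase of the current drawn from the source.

Step 1 — Angular frequency: ω = 2π·f = 2π·1410 = 8859 rad/s.
Step 2 — Component impedances:
  R: Z = R = 50.8 Ω
  L: Z = jωL = j·8859·0.00136 = 0 + j12.05 Ω
  C: Z = 1/(jωC) = -j/(ω·C) = 0 - j1.129e+04 Ω
Step 3 — Series combination: Z_total = R + L + C = 50.8 - j1.128e+04 Ω = 1.128e+04∠-89.7° Ω.
Step 4 — Source phasor: V = 107∠-1.4° V = 107 - j2.614 V.
Step 5 — Ohm's law: I = V / Z_total = (107 - j2.614) / (50.8 - j1.128e+04) = 0.0002746 + j0.009486 A.
Step 6 — Convert to polar: |I| = 0.009489 A, ∠I = 88.3°.

I = 0.009489∠88.3° A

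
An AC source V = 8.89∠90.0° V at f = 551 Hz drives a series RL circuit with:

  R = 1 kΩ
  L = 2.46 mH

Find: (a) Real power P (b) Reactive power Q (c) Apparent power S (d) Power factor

Step 1 — Angular frequency: ω = 2π·f = 2π·551 = 3462 rad/s.
Step 2 — Component impedances:
  R: Z = R = 1000 Ω
  L: Z = jωL = j·3462·0.00246 = 0 + j8.517 Ω
Step 3 — Series combination: Z_total = R + L = 1000 + j8.517 Ω = 1000∠0.5° Ω.
Step 4 — Source phasor: V = 8.89∠90.0° V = 0 + j8.89 V.
Step 5 — Current: I = V / Z = 7.571e-05 + j0.008889 A = 0.00889∠89.5° A.
Step 6 — Complex power: S = V·I* = 0.07903 + j0.000673 VA.
Step 7 — Real power: P = Re(S) = 0.07903 W.
Step 8 — Reactive power: Q = Im(S) = 0.000673 VAR.
Step 9 — Apparent power: |S| = 0.07903 VA.
Step 10 — Power factor: PF = P/|S| = 1 (lagging).

(a) P = 0.07903 W  (b) Q = 0.000673 VAR  (c) S = 0.07903 VA  (d) PF = 1 (lagging)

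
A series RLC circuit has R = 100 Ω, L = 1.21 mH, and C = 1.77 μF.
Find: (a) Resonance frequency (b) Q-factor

Step 1 — Resonance condition Im(Z)=0 gives ω₀ = 1/√(LC).
Step 2 — ω₀ = 1/√(0.00121·1.77e-06) = 2.161e+04 rad/s.
Step 3 — f₀ = ω₀/(2π) = 3439 Hz.
Step 4 — Series Q: Q = ω₀L/R = 2.161e+04·0.00121/100 = 0.2615.

(a) f₀ = 3439 Hz  (b) Q = 0.2615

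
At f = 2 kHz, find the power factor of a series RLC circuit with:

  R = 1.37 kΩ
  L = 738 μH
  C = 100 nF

Step 1 — Angular frequency: ω = 2π·f = 2π·2000 = 1.257e+04 rad/s.
Step 2 — Component impedances:
  R: Z = R = 1370 Ω
  L: Z = jωL = j·1.257e+04·0.000738 = 0 + j9.274 Ω
  C: Z = 1/(jωC) = -j/(ω·C) = 0 - j795.8 Ω
Step 3 — Series combination: Z_total = R + L + C = 1370 - j786.5 Ω = 1580∠-29.9° Ω.
Step 4 — Power factor: PF = cos(φ) = Re(Z)/|Z| = 1370/1579.71 = 0.8672.
Step 5 — Type: Im(Z) = -786.5 ⇒ leading (phase φ = -29.9°).

PF = 0.8672 (leading, φ = -29.9°)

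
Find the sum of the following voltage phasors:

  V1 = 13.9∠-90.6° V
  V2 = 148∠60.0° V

Step 1 — Convert each phasor to rectangular form:
  V1 = 13.9·(cos(-90.6°) + j·sin(-90.6°)) = -0.1456 - j13.9 V
  V2 = 148·(cos(60.0°) + j·sin(60.0°)) = 74 + j128.2 V
Step 2 — Sum components: V_total = 73.85 + j114.3 V.
Step 3 — Convert to polar: |V_total| = 136.1 V, ∠V_total = 57.1°.

V_total = 136.1∠57.1° V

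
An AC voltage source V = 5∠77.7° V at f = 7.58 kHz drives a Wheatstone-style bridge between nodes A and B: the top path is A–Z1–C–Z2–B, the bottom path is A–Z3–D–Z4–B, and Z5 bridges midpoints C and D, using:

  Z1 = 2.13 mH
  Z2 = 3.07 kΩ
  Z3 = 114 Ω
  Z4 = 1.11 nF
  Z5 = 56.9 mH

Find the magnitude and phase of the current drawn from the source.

Step 1 — Angular frequency: ω = 2π·f = 2π·7580 = 4.763e+04 rad/s.
Step 2 — Component impedances:
  Z1: Z = jωL = j·4.763e+04·0.00213 = 0 + j101.4 Ω
  Z2: Z = R = 3070 Ω
  Z3: Z = R = 114 Ω
  Z4: Z = 1/(jωC) = -j/(ω·C) = 0 - j1.892e+04 Ω
  Z5: Z = jωL = j·4.763e+04·0.0569 = 0 + j2710 Ω
Step 3 — Bridge requires nodal analysis (the Z5 bridge couples midpoints C and D, so the two paths cannot be reduced to a simple series/parallel combination). Setting node B to ground and injecting 1 A at node A, the 3-node admittance system at A, C, D solves to V_A = Z_AB = 3019 - j392.8 Ω = 3045∠-7.4° Ω.
Step 4 — Source phasor: V = 5∠77.7° V = 1.065 + j4.885 V.
Step 5 — Ohm's law: I = V / Z_total = (1.065 + j4.885) / (3019 - j392.8) = 0.0001399 + j0.001636 A.
Step 6 — Convert to polar: |I| = 0.001642 A, ∠I = 85.1°.

I = 0.001642∠85.1° A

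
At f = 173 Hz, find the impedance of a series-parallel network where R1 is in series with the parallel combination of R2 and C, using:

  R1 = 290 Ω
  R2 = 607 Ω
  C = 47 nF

Step 1 — Angular frequency: ω = 2π·f = 2π·173 = 1087 rad/s.
Step 2 — Component impedances:
  R1: Z = R = 290 Ω
  R2: Z = R = 607 Ω
  C: Z = 1/(jωC) = -j/(ω·C) = 0 - j1.957e+04 Ω
Step 3 — Parallel branch: R2 || C = 1/(1/R2 + 1/C) = 606.4 - j18.81 Ω.
Step 4 — Series with R1: Z_total = R1 + (R2 || C) = 896.4 - j18.81 Ω = 896.6∠-1.2° Ω.

Z = 896.4 - j18.81 Ω = 896.6∠-1.2° Ω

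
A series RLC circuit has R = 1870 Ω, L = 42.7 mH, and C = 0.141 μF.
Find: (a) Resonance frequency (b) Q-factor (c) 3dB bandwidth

Step 1 — Resonance: ω₀ = 1/√(LC) = 1/√(0.0427·1.41e-07) = 1.289e+04 rad/s.
Step 2 — f₀ = ω₀/(2π) = 2051 Hz.
Step 3 — Series Q: Q = ω₀L/R = 1.289e+04·0.0427/1870 = 0.2943.
Step 4 — Bandwidth: Δω = ω₀/Q = 4.379e+04 rad/s; BW = Δω/(2π) = 6970 Hz.

(a) f₀ = 2051 Hz  (b) Q = 0.2943  (c) BW = 6970 Hz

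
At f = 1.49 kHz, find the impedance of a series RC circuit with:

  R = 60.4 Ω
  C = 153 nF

Step 1 — Angular frequency: ω = 2π·f = 2π·1490 = 9362 rad/s.
Step 2 — Component impedances:
  R: Z = R = 60.4 Ω
  C: Z = 1/(jωC) = -j/(ω·C) = 0 - j698.1 Ω
Step 3 — Series combination: Z_total = R + C = 60.4 - j698.1 Ω = 700.7∠-85.1° Ω.

Z = 60.4 - j698.1 Ω = 700.7∠-85.1° Ω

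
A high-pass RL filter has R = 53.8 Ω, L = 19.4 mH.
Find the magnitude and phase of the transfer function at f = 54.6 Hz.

Step 1 — Angular frequency: ω = 2π·54.6 = 343.1 rad/s.
Step 2 — Transfer function: H(jω) = jωL/(R + jωL).
Step 3 — Numerator jωL = j·6.655; denominator R + jωL = 53.8 + j6.655.
Step 4 — H = 0.01507 + j0.1218.
Step 5 — Magnitude: |H| = 0.1228 (-18.2 dB); phase: φ = 82.9°.

|H| = 0.1228 (-18.2 dB), φ = 82.9°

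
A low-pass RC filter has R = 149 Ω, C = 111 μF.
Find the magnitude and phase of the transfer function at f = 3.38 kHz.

Step 1 — Angular frequency: ω = 2π·3380 = 2.124e+04 rad/s.
Step 2 — Transfer function: H(jω) = 1/(1 + jωRC).
Step 3 — Denominator: 1 + jωRC = 1 + j·2.124e+04·149·0.000111 = 1 + j351.2.
Step 4 — H = 8.106e-06 - j0.002847.
Step 5 — Magnitude: |H| = 0.002847 (-50.9 dB); phase: φ = -89.8°.

|H| = 0.002847 (-50.9 dB), φ = -89.8°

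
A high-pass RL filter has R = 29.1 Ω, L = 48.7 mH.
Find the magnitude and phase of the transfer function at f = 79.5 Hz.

Step 1 — Angular frequency: ω = 2π·79.5 = 499.5 rad/s.
Step 2 — Transfer function: H(jω) = jωL/(R + jωL).
Step 3 — Numerator jωL = j·24.33; denominator R + jωL = 29.1 + j24.33.
Step 4 — H = 0.4114 + j0.4921.
Step 5 — Magnitude: |H| = 0.6414 (-3.9 dB); phase: φ = 50.1°.

|H| = 0.6414 (-3.9 dB), φ = 50.1°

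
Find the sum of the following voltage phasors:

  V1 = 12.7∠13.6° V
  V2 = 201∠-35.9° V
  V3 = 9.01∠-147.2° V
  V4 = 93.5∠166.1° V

Step 1 — Convert each phasor to rectangular form:
  V1 = 12.7·(cos(13.6°) + j·sin(13.6°)) = 12.34 + j2.986 V
  V2 = 201·(cos(-35.9°) + j·sin(-35.9°)) = 162.8 - j117.9 V
  V3 = 9.01·(cos(-147.2°) + j·sin(-147.2°)) = -7.574 - j4.881 V
  V4 = 93.5·(cos(166.1°) + j·sin(166.1°)) = -90.76 + j22.46 V
Step 2 — Sum components: V_total = 76.83 - j97.29 V.
Step 3 — Convert to polar: |V_total| = 124 V, ∠V_total = -51.7°.

V_total = 124∠-51.7° V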